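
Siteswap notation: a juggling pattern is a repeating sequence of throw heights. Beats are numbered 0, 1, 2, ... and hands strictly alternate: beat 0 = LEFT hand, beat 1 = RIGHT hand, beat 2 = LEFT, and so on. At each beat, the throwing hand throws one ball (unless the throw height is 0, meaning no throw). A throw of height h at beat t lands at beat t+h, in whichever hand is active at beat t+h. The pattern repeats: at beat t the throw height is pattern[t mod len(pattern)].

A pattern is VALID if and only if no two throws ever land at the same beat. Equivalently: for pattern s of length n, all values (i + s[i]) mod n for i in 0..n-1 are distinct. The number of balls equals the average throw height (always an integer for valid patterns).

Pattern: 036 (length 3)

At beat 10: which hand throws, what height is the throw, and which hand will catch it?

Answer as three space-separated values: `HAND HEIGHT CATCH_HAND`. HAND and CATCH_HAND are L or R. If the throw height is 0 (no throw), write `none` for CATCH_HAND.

Beat 10: 10 mod 2 = 0, so hand = L
Throw height = pattern[10 mod 3] = pattern[1] = 3
Lands at beat 10+3=13, 13 mod 2 = 1, so catch hand = R

Answer: L 3 R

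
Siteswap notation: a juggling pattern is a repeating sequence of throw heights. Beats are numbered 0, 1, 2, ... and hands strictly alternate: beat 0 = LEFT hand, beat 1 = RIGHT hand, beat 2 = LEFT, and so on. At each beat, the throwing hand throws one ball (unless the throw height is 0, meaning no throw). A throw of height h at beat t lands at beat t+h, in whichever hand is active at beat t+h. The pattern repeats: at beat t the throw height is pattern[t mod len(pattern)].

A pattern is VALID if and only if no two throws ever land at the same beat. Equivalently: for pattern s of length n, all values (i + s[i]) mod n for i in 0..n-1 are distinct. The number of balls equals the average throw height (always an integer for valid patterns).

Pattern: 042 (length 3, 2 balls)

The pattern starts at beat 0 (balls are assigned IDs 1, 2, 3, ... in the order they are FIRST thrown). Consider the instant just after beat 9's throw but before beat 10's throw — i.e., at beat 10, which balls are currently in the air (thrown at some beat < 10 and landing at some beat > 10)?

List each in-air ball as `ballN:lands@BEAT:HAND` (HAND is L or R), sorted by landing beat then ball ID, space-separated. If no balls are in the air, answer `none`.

Beat 1 (R): throw ball1 h=4 -> lands@5:R; in-air after throw: [b1@5:R]
Beat 2 (L): throw ball2 h=2 -> lands@4:L; in-air after throw: [b2@4:L b1@5:R]
Beat 4 (L): throw ball2 h=4 -> lands@8:L; in-air after throw: [b1@5:R b2@8:L]
Beat 5 (R): throw ball1 h=2 -> lands@7:R; in-air after throw: [b1@7:R b2@8:L]
Beat 7 (R): throw ball1 h=4 -> lands@11:R; in-air after throw: [b2@8:L b1@11:R]
Beat 8 (L): throw ball2 h=2 -> lands@10:L; in-air after throw: [b2@10:L b1@11:R]
Beat 10 (L): throw ball2 h=4 -> lands@14:L; in-air after throw: [b1@11:R b2@14:L]

Answer: ball1:lands@11:R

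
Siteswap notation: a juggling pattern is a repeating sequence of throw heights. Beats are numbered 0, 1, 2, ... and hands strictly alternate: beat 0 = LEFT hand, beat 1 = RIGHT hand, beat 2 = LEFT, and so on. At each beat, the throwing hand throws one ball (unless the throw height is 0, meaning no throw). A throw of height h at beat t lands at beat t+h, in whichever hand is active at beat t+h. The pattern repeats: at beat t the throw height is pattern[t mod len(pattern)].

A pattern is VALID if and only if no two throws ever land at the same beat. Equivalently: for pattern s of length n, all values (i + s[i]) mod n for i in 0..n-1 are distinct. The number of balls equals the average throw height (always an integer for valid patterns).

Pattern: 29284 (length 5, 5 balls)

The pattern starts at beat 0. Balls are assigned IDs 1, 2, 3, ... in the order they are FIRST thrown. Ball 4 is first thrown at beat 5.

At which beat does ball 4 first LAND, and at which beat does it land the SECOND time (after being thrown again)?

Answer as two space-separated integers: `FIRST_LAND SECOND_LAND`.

Answer: 7 9

Derivation:
Beat 0 (L): throw ball1 h=2 -> lands@2:L; in-air after throw: [b1@2:L]
Beat 1 (R): throw ball2 h=9 -> lands@10:L; in-air after throw: [b1@2:L b2@10:L]
Beat 2 (L): throw ball1 h=2 -> lands@4:L; in-air after throw: [b1@4:L b2@10:L]
Beat 3 (R): throw ball3 h=8 -> lands@11:R; in-air after throw: [b1@4:L b2@10:L b3@11:R]
Beat 4 (L): throw ball1 h=4 -> lands@8:L; in-air after throw: [b1@8:L b2@10:L b3@11:R]
Beat 5 (R): throw ball4 h=2 -> lands@7:R; in-air after throw: [b4@7:R b1@8:L b2@10:L b3@11:R]
Beat 6 (L): throw ball5 h=9 -> lands@15:R; in-air after throw: [b4@7:R b1@8:L b2@10:L b3@11:R b5@15:R]
Beat 7 (R): throw ball4 h=2 -> lands@9:R; in-air after throw: [b1@8:L b4@9:R b2@10:L b3@11:R b5@15:R]
Beat 8 (L): throw ball1 h=8 -> lands@16:L; in-air after throw: [b4@9:R b2@10:L b3@11:R b5@15:R b1@16:L]
Beat 9 (R): throw ball4 h=4 -> lands@13:R; in-air after throw: [b2@10:L b3@11:R b4@13:R b5@15:R b1@16:L]
Ball 4: thrown@5 h=2 -> first land @7; rethrown@7 h=2 -> second land @9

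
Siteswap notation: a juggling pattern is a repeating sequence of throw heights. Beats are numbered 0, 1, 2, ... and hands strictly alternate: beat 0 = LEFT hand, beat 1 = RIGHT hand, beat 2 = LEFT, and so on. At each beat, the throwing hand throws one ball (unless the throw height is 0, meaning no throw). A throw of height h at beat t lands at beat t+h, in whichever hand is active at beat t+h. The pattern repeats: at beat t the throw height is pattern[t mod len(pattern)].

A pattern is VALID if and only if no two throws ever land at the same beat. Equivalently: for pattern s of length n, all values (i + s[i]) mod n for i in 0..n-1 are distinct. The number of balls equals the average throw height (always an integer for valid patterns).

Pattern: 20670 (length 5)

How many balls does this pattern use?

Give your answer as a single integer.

Pattern = [2, 0, 6, 7, 0], length n = 5
  position 0: throw height = 2, running sum = 2
  position 1: throw height = 0, running sum = 2
  position 2: throw height = 6, running sum = 8
  position 3: throw height = 7, running sum = 15
  position 4: throw height = 0, running sum = 15
Total sum = 15; balls = sum / n = 15 / 5 = 3

Answer: 3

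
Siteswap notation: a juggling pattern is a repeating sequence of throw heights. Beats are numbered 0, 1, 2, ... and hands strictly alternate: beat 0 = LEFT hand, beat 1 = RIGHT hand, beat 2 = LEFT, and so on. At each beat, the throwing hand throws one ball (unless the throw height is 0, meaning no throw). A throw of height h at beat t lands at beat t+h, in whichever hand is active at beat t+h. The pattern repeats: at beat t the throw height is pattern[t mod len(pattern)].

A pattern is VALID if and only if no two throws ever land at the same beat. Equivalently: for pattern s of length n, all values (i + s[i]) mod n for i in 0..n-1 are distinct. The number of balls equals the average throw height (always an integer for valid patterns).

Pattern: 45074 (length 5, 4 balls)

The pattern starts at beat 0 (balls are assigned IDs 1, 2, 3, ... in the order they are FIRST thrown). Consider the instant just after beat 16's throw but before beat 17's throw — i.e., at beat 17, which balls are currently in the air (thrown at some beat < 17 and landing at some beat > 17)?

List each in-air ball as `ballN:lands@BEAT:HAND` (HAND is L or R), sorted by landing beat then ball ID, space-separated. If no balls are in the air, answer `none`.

Beat 0 (L): throw ball1 h=4 -> lands@4:L; in-air after throw: [b1@4:L]
Beat 1 (R): throw ball2 h=5 -> lands@6:L; in-air after throw: [b1@4:L b2@6:L]
Beat 3 (R): throw ball3 h=7 -> lands@10:L; in-air after throw: [b1@4:L b2@6:L b3@10:L]
Beat 4 (L): throw ball1 h=4 -> lands@8:L; in-air after throw: [b2@6:L b1@8:L b3@10:L]
Beat 5 (R): throw ball4 h=4 -> lands@9:R; in-air after throw: [b2@6:L b1@8:L b4@9:R b3@10:L]
Beat 6 (L): throw ball2 h=5 -> lands@11:R; in-air after throw: [b1@8:L b4@9:R b3@10:L b2@11:R]
Beat 8 (L): throw ball1 h=7 -> lands@15:R; in-air after throw: [b4@9:R b3@10:L b2@11:R b1@15:R]
Beat 9 (R): throw ball4 h=4 -> lands@13:R; in-air after throw: [b3@10:L b2@11:R b4@13:R b1@15:R]
Beat 10 (L): throw ball3 h=4 -> lands@14:L; in-air after throw: [b2@11:R b4@13:R b3@14:L b1@15:R]
Beat 11 (R): throw ball2 h=5 -> lands@16:L; in-air after throw: [b4@13:R b3@14:L b1@15:R b2@16:L]
Beat 13 (R): throw ball4 h=7 -> lands@20:L; in-air after throw: [b3@14:L b1@15:R b2@16:L b4@20:L]
Beat 14 (L): throw ball3 h=4 -> lands@18:L; in-air after throw: [b1@15:R b2@16:L b3@18:L b4@20:L]
Beat 15 (R): throw ball1 h=4 -> lands@19:R; in-air after throw: [b2@16:L b3@18:L b1@19:R b4@20:L]
Beat 16 (L): throw ball2 h=5 -> lands@21:R; in-air after throw: [b3@18:L b1@19:R b4@20:L b2@21:R]

Answer: ball3:lands@18:L ball1:lands@19:R ball4:lands@20:L ball2:lands@21:R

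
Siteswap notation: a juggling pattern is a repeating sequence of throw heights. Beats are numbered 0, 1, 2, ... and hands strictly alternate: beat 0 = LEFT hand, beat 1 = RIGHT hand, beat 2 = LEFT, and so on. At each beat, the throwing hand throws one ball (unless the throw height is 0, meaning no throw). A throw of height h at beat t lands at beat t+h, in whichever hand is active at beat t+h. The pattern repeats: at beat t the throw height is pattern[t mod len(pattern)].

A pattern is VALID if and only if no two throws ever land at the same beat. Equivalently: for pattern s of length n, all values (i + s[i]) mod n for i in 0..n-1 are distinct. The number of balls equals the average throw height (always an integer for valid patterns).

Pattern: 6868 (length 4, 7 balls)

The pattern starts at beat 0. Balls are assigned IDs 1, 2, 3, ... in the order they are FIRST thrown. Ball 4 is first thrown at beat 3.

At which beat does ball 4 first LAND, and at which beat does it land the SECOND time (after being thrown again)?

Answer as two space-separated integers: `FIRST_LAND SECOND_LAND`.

Beat 0 (L): throw ball1 h=6 -> lands@6:L; in-air after throw: [b1@6:L]
Beat 1 (R): throw ball2 h=8 -> lands@9:R; in-air after throw: [b1@6:L b2@9:R]
Beat 2 (L): throw ball3 h=6 -> lands@8:L; in-air after throw: [b1@6:L b3@8:L b2@9:R]
Beat 3 (R): throw ball4 h=8 -> lands@11:R; in-air after throw: [b1@6:L b3@8:L b2@9:R b4@11:R]
Beat 4 (L): throw ball5 h=6 -> lands@10:L; in-air after throw: [b1@6:L b3@8:L b2@9:R b5@10:L b4@11:R]
Beat 5 (R): throw ball6 h=8 -> lands@13:R; in-air after throw: [b1@6:L b3@8:L b2@9:R b5@10:L b4@11:R b6@13:R]
Beat 6 (L): throw ball1 h=6 -> lands@12:L; in-air after throw: [b3@8:L b2@9:R b5@10:L b4@11:R b1@12:L b6@13:R]
Beat 7 (R): throw ball7 h=8 -> lands@15:R; in-air after throw: [b3@8:L b2@9:R b5@10:L b4@11:R b1@12:L b6@13:R b7@15:R]
Beat 8 (L): throw ball3 h=6 -> lands@14:L; in-air after throw: [b2@9:R b5@10:L b4@11:R b1@12:L b6@13:R b3@14:L b7@15:R]
Beat 9 (R): throw ball2 h=8 -> lands@17:R; in-air after throw: [b5@10:L b4@11:R b1@12:L b6@13:R b3@14:L b7@15:R b2@17:R]
Beat 10 (L): throw ball5 h=6 -> lands@16:L; in-air after throw: [b4@11:R b1@12:L b6@13:R b3@14:L b7@15:R b5@16:L b2@17:R]
Beat 11 (R): throw ball4 h=8 -> lands@19:R; in-air after throw: [b1@12:L b6@13:R b3@14:L b7@15:R b5@16:L b2@17:R b4@19:R]
Beat 12 (L): throw ball1 h=6 -> lands@18:L; in-air after throw: [b6@13:R b3@14:L b7@15:R b5@16:L b2@17:R b1@18:L b4@19:R]
Beat 13 (R): throw ball6 h=8 -> lands@21:R; in-air after throw: [b3@14:L b7@15:R b5@16:L b2@17:R b1@18:L b4@19:R b6@21:R]
Ball 4: thrown@3 h=8 -> first land @11; rethrown@11 h=8 -> second land @19

Answer: 11 19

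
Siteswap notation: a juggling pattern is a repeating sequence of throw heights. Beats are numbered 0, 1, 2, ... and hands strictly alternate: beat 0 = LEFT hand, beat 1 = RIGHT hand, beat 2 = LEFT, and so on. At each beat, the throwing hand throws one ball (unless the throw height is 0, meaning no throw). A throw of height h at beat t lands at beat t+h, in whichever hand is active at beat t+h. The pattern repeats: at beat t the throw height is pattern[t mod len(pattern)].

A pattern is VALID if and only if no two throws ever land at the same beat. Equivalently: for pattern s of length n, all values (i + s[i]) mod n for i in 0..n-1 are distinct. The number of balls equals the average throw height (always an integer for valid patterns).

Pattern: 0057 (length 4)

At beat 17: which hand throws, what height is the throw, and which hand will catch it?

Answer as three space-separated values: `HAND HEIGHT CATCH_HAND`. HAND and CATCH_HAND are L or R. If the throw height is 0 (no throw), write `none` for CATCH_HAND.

Answer: R 0 none

Derivation:
Beat 17: 17 mod 2 = 1, so hand = R
Throw height = pattern[17 mod 4] = pattern[1] = 0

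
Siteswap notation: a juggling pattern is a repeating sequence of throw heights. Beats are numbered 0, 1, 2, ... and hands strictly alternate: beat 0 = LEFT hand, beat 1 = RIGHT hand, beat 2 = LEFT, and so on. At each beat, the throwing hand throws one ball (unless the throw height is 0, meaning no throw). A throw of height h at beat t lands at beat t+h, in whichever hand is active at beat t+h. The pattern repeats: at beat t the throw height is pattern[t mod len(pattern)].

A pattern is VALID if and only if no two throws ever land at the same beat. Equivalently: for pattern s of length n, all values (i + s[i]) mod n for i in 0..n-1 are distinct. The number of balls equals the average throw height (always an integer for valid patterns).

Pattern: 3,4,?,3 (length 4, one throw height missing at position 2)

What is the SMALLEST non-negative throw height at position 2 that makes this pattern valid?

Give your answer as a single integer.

i=0: (0 + 3) mod 4 = 3
i=1: (1 + 4) mod 4 = 1
i=2: s[i]=? (unknown)
i=3: (3 + 3) mod 4 = 2
Known residues: [1, 2, 3]; need a permutation of 0..3, so missing residue r = 0
Need (2 + s) mod 4 = 0; smallest s = (0 - 2) mod 4 = 2

Answer: 2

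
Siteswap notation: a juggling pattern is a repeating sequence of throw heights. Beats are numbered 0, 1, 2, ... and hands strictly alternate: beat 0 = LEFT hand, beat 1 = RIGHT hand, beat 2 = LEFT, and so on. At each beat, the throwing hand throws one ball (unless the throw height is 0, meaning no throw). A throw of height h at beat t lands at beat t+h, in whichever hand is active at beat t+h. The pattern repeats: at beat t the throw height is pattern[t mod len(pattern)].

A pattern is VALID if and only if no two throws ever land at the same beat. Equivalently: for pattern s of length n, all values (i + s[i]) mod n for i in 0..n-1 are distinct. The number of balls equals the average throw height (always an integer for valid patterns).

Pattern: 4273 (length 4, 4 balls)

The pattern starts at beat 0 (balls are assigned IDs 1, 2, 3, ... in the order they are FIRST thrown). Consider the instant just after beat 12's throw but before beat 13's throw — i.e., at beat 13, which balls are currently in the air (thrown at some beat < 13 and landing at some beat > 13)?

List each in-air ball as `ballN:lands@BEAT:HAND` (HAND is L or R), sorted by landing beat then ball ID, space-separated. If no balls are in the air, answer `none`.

Answer: ball3:lands@14:L ball1:lands@16:L ball4:lands@17:R

Derivation:
Beat 0 (L): throw ball1 h=4 -> lands@4:L; in-air after throw: [b1@4:L]
Beat 1 (R): throw ball2 h=2 -> lands@3:R; in-air after throw: [b2@3:R b1@4:L]
Beat 2 (L): throw ball3 h=7 -> lands@9:R; in-air after throw: [b2@3:R b1@4:L b3@9:R]
Beat 3 (R): throw ball2 h=3 -> lands@6:L; in-air after throw: [b1@4:L b2@6:L b3@9:R]
Beat 4 (L): throw ball1 h=4 -> lands@8:L; in-air after throw: [b2@6:L b1@8:L b3@9:R]
Beat 5 (R): throw ball4 h=2 -> lands@7:R; in-air after throw: [b2@6:L b4@7:R b1@8:L b3@9:R]
Beat 6 (L): throw ball2 h=7 -> lands@13:R; in-air after throw: [b4@7:R b1@8:L b3@9:R b2@13:R]
Beat 7 (R): throw ball4 h=3 -> lands@10:L; in-air after throw: [b1@8:L b3@9:R b4@10:L b2@13:R]
Beat 8 (L): throw ball1 h=4 -> lands@12:L; in-air after throw: [b3@9:R b4@10:L b1@12:L b2@13:R]
Beat 9 (R): throw ball3 h=2 -> lands@11:R; in-air after throw: [b4@10:L b3@11:R b1@12:L b2@13:R]
Beat 10 (L): throw ball4 h=7 -> lands@17:R; in-air after throw: [b3@11:R b1@12:L b2@13:R b4@17:R]
Beat 11 (R): throw ball3 h=3 -> lands@14:L; in-air after throw: [b1@12:L b2@13:R b3@14:L b4@17:R]
Beat 12 (L): throw ball1 h=4 -> lands@16:L; in-air after throw: [b2@13:R b3@14:L b1@16:L b4@17:R]
Beat 13 (R): throw ball2 h=2 -> lands@15:R; in-air after throw: [b3@14:L b2@15:R b1@16:L b4@17:R]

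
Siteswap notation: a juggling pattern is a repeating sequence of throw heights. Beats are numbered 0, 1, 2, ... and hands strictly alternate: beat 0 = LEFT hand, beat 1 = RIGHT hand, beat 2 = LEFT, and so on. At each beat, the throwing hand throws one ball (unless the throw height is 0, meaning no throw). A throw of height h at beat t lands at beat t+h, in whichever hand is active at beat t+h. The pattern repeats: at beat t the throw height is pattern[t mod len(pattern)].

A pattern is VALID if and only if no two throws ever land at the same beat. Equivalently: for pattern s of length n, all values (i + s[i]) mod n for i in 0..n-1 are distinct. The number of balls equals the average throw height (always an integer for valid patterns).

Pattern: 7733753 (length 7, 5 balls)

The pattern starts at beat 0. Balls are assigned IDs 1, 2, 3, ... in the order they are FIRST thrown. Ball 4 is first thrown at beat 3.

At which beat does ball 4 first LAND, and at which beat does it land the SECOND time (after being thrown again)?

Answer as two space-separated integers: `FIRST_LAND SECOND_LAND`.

Answer: 6 9

Derivation:
Beat 0 (L): throw ball1 h=7 -> lands@7:R; in-air after throw: [b1@7:R]
Beat 1 (R): throw ball2 h=7 -> lands@8:L; in-air after throw: [b1@7:R b2@8:L]
Beat 2 (L): throw ball3 h=3 -> lands@5:R; in-air after throw: [b3@5:R b1@7:R b2@8:L]
Beat 3 (R): throw ball4 h=3 -> lands@6:L; in-air after throw: [b3@5:R b4@6:L b1@7:R b2@8:L]
Beat 4 (L): throw ball5 h=7 -> lands@11:R; in-air after throw: [b3@5:R b4@6:L b1@7:R b2@8:L b5@11:R]
Beat 5 (R): throw ball3 h=5 -> lands@10:L; in-air after throw: [b4@6:L b1@7:R b2@8:L b3@10:L b5@11:R]
Beat 6 (L): throw ball4 h=3 -> lands@9:R; in-air after throw: [b1@7:R b2@8:L b4@9:R b3@10:L b5@11:R]
Beat 7 (R): throw ball1 h=7 -> lands@14:L; in-air after throw: [b2@8:L b4@9:R b3@10:L b5@11:R b1@14:L]
Beat 8 (L): throw ball2 h=7 -> lands@15:R; in-air after throw: [b4@9:R b3@10:L b5@11:R b1@14:L b2@15:R]
Beat 9 (R): throw ball4 h=3 -> lands@12:L; in-air after throw: [b3@10:L b5@11:R b4@12:L b1@14:L b2@15:R]
Ball 4: thrown@3 h=3 -> first land @6; rethrown@6 h=3 -> second land @9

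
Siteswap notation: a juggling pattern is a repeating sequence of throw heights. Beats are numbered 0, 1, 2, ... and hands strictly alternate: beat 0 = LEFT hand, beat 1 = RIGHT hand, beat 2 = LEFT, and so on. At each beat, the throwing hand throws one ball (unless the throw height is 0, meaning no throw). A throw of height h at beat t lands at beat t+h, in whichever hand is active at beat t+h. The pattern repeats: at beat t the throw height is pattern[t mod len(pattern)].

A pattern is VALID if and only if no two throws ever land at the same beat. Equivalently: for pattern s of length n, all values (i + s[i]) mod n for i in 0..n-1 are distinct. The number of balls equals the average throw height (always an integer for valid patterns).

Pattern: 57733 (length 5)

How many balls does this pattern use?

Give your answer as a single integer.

Pattern = [5, 7, 7, 3, 3], length n = 5
  position 0: throw height = 5, running sum = 5
  position 1: throw height = 7, running sum = 12
  position 2: throw height = 7, running sum = 19
  position 3: throw height = 3, running sum = 22
  position 4: throw height = 3, running sum = 25
Total sum = 25; balls = sum / n = 25 / 5 = 5

Answer: 5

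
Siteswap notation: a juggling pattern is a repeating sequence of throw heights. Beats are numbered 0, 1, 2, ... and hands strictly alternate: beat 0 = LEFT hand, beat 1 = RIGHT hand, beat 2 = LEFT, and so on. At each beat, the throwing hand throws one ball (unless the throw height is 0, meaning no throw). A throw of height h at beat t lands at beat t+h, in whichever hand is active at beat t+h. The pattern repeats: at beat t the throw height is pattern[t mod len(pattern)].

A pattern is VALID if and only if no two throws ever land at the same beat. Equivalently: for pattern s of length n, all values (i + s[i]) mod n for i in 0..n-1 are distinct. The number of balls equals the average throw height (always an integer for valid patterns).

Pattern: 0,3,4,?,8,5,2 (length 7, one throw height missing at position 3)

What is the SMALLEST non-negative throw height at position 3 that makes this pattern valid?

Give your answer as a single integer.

Answer: 6

Derivation:
i=0: (0 + 0) mod 7 = 0
i=1: (1 + 3) mod 7 = 4
i=2: (2 + 4) mod 7 = 6
i=3: s[i]=? (unknown)
i=4: (4 + 8) mod 7 = 5
i=5: (5 + 5) mod 7 = 3
i=6: (6 + 2) mod 7 = 1
Known residues: [0, 1, 3, 4, 5, 6]; need a permutation of 0..6, so missing residue r = 2
Need (3 + s) mod 7 = 2; smallest s = (2 - 3) mod 7 = 6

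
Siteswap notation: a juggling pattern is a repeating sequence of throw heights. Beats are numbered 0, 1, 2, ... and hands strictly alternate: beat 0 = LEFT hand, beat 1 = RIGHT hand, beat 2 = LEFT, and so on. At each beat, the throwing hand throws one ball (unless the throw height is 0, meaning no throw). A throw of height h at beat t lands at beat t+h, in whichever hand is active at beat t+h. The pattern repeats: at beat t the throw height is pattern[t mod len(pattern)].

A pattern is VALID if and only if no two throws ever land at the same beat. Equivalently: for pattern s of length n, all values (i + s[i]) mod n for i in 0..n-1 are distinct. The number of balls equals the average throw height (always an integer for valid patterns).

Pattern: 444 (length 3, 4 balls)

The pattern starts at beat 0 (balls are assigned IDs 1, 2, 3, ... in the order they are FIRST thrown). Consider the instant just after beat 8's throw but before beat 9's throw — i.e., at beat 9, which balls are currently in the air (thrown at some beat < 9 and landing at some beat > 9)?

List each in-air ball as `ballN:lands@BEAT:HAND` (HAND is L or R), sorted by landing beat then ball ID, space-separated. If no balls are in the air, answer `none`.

Answer: ball3:lands@10:L ball4:lands@11:R ball1:lands@12:L

Derivation:
Beat 0 (L): throw ball1 h=4 -> lands@4:L; in-air after throw: [b1@4:L]
Beat 1 (R): throw ball2 h=4 -> lands@5:R; in-air after throw: [b1@4:L b2@5:R]
Beat 2 (L): throw ball3 h=4 -> lands@6:L; in-air after throw: [b1@4:L b2@5:R b3@6:L]
Beat 3 (R): throw ball4 h=4 -> lands@7:R; in-air after throw: [b1@4:L b2@5:R b3@6:L b4@7:R]
Beat 4 (L): throw ball1 h=4 -> lands@8:L; in-air after throw: [b2@5:R b3@6:L b4@7:R b1@8:L]
Beat 5 (R): throw ball2 h=4 -> lands@9:R; in-air after throw: [b3@6:L b4@7:R b1@8:L b2@9:R]
Beat 6 (L): throw ball3 h=4 -> lands@10:L; in-air after throw: [b4@7:R b1@8:L b2@9:R b3@10:L]
Beat 7 (R): throw ball4 h=4 -> lands@11:R; in-air after throw: [b1@8:L b2@9:R b3@10:L b4@11:R]
Beat 8 (L): throw ball1 h=4 -> lands@12:L; in-air after throw: [b2@9:R b3@10:L b4@11:R b1@12:L]
Beat 9 (R): throw ball2 h=4 -> lands@13:R; in-air after throw: [b3@10:L b4@11:R b1@12:L b2@13:R]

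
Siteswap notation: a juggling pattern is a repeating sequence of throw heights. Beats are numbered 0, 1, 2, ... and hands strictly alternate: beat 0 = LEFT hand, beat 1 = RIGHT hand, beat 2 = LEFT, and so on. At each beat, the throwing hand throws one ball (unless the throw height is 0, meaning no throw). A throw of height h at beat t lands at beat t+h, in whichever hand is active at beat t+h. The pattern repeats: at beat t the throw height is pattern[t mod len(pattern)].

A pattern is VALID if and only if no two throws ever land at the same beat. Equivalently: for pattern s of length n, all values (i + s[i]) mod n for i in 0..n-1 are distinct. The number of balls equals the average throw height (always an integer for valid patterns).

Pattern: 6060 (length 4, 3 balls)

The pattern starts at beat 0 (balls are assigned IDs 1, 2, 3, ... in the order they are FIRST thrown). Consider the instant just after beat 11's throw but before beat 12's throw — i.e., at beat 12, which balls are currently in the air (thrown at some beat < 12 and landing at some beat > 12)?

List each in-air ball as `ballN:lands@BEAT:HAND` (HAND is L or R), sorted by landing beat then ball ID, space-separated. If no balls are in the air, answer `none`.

Answer: ball2:lands@14:L ball3:lands@16:L

Derivation:
Beat 0 (L): throw ball1 h=6 -> lands@6:L; in-air after throw: [b1@6:L]
Beat 2 (L): throw ball2 h=6 -> lands@8:L; in-air after throw: [b1@6:L b2@8:L]
Beat 4 (L): throw ball3 h=6 -> lands@10:L; in-air after throw: [b1@6:L b2@8:L b3@10:L]
Beat 6 (L): throw ball1 h=6 -> lands@12:L; in-air after throw: [b2@8:L b3@10:L b1@12:L]
Beat 8 (L): throw ball2 h=6 -> lands@14:L; in-air after throw: [b3@10:L b1@12:L b2@14:L]
Beat 10 (L): throw ball3 h=6 -> lands@16:L; in-air after throw: [b1@12:L b2@14:L b3@16:L]
Beat 12 (L): throw ball1 h=6 -> lands@18:L; in-air after throw: [b2@14:L b3@16:L b1@18:L]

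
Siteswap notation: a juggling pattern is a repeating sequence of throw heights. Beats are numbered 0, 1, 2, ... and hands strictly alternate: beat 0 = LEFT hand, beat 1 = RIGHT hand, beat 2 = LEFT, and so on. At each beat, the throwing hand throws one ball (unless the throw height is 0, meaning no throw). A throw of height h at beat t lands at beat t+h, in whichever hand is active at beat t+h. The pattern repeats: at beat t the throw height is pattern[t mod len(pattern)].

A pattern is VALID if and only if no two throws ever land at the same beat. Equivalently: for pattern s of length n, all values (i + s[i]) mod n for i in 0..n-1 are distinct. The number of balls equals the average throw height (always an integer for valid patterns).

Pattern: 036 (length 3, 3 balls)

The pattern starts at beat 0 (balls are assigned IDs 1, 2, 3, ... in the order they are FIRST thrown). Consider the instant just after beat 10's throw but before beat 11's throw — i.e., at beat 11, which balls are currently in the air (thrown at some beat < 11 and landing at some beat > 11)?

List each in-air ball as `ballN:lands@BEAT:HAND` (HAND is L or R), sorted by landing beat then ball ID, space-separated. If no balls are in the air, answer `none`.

Answer: ball1:lands@13:R ball2:lands@14:L

Derivation:
Beat 1 (R): throw ball1 h=3 -> lands@4:L; in-air after throw: [b1@4:L]
Beat 2 (L): throw ball2 h=6 -> lands@8:L; in-air after throw: [b1@4:L b2@8:L]
Beat 4 (L): throw ball1 h=3 -> lands@7:R; in-air after throw: [b1@7:R b2@8:L]
Beat 5 (R): throw ball3 h=6 -> lands@11:R; in-air after throw: [b1@7:R b2@8:L b3@11:R]
Beat 7 (R): throw ball1 h=3 -> lands@10:L; in-air after throw: [b2@8:L b1@10:L b3@11:R]
Beat 8 (L): throw ball2 h=6 -> lands@14:L; in-air after throw: [b1@10:L b3@11:R b2@14:L]
Beat 10 (L): throw ball1 h=3 -> lands@13:R; in-air after throw: [b3@11:R b1@13:R b2@14:L]
Beat 11 (R): throw ball3 h=6 -> lands@17:R; in-air after throw: [b1@13:R b2@14:L b3@17:R]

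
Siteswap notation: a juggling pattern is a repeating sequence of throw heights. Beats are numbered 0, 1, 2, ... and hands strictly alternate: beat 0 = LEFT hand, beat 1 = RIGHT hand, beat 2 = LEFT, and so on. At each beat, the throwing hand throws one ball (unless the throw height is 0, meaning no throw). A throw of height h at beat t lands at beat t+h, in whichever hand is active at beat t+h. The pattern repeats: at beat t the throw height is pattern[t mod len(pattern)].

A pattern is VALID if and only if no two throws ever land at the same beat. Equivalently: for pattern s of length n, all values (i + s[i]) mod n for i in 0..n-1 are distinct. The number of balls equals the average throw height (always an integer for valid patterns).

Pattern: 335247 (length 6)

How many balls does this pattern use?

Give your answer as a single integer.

Answer: 4

Derivation:
Pattern = [3, 3, 5, 2, 4, 7], length n = 6
  position 0: throw height = 3, running sum = 3
  position 1: throw height = 3, running sum = 6
  position 2: throw height = 5, running sum = 11
  position 3: throw height = 2, running sum = 13
  position 4: throw height = 4, running sum = 17
  position 5: throw height = 7, running sum = 24
Total sum = 24; balls = sum / n = 24 / 6 = 4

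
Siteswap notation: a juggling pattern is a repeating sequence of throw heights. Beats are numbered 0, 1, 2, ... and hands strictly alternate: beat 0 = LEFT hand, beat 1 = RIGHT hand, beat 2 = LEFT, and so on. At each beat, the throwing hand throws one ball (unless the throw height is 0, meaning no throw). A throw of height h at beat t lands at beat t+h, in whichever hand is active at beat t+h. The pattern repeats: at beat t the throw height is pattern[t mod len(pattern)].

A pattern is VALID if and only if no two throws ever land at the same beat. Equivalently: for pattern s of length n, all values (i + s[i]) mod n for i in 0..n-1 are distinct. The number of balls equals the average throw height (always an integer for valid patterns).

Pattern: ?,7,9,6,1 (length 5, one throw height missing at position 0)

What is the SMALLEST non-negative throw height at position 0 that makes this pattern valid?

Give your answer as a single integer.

Answer: 2

Derivation:
i=0: s[i]=? (unknown)
i=1: (1 + 7) mod 5 = 3
i=2: (2 + 9) mod 5 = 1
i=3: (3 + 6) mod 5 = 4
i=4: (4 + 1) mod 5 = 0
Known residues: [0, 1, 3, 4]; need a permutation of 0..4, so missing residue r = 2
Need (0 + s) mod 5 = 2; smallest s = (2 - 0) mod 5 = 2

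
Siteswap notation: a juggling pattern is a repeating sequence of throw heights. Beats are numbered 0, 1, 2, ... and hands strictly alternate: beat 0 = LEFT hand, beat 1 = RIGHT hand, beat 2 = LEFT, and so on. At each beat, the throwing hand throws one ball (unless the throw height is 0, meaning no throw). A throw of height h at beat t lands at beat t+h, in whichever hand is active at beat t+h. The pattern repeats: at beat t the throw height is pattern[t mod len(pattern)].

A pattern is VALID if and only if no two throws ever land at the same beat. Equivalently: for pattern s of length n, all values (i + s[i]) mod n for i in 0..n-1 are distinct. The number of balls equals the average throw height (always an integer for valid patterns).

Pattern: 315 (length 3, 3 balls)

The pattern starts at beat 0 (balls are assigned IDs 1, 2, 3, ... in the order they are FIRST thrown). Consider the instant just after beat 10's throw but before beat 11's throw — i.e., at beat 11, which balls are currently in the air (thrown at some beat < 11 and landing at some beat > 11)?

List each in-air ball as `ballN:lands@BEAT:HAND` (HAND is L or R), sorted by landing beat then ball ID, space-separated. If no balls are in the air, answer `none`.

Answer: ball1:lands@12:L ball2:lands@13:R

Derivation:
Beat 0 (L): throw ball1 h=3 -> lands@3:R; in-air after throw: [b1@3:R]
Beat 1 (R): throw ball2 h=1 -> lands@2:L; in-air after throw: [b2@2:L b1@3:R]
Beat 2 (L): throw ball2 h=5 -> lands@7:R; in-air after throw: [b1@3:R b2@7:R]
Beat 3 (R): throw ball1 h=3 -> lands@6:L; in-air after throw: [b1@6:L b2@7:R]
Beat 4 (L): throw ball3 h=1 -> lands@5:R; in-air after throw: [b3@5:R b1@6:L b2@7:R]
Beat 5 (R): throw ball3 h=5 -> lands@10:L; in-air after throw: [b1@6:L b2@7:R b3@10:L]
Beat 6 (L): throw ball1 h=3 -> lands@9:R; in-air after throw: [b2@7:R b1@9:R b3@10:L]
Beat 7 (R): throw ball2 h=1 -> lands@8:L; in-air after throw: [b2@8:L b1@9:R b3@10:L]
Beat 8 (L): throw ball2 h=5 -> lands@13:R; in-air after throw: [b1@9:R b3@10:L b2@13:R]
Beat 9 (R): throw ball1 h=3 -> lands@12:L; in-air after throw: [b3@10:L b1@12:L b2@13:R]
Beat 10 (L): throw ball3 h=1 -> lands@11:R; in-air after throw: [b3@11:R b1@12:L b2@13:R]
Beat 11 (R): throw ball3 h=5 -> lands@16:L; in-air after throw: [b1@12:L b2@13:R b3@16:L]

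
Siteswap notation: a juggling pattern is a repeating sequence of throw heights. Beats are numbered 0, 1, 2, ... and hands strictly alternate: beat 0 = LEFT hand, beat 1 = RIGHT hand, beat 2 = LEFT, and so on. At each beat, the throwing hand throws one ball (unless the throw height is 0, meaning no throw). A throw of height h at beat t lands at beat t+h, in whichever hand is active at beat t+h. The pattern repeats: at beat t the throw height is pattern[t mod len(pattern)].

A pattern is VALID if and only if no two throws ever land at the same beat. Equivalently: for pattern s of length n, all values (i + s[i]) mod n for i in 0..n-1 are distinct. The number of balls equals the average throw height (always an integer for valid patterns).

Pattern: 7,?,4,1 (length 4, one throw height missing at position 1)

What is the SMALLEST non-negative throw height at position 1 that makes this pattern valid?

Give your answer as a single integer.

Answer: 0

Derivation:
i=0: (0 + 7) mod 4 = 3
i=1: s[i]=? (unknown)
i=2: (2 + 4) mod 4 = 2
i=3: (3 + 1) mod 4 = 0
Known residues: [0, 2, 3]; need a permutation of 0..3, so missing residue r = 1
Need (1 + s) mod 4 = 1; smallest s = (1 - 1) mod 4 = 0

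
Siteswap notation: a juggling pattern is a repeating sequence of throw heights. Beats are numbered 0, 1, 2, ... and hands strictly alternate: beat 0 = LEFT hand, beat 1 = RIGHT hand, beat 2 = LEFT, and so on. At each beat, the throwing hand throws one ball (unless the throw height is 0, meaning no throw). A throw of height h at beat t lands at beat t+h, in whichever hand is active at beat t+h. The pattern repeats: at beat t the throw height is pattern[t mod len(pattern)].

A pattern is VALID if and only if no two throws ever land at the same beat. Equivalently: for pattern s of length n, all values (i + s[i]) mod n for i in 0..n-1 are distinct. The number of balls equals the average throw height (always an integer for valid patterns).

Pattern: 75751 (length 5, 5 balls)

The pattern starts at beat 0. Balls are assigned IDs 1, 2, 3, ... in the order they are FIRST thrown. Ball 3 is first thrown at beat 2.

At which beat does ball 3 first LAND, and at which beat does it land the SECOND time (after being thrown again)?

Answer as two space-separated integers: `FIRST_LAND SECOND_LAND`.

Answer: 9 10

Derivation:
Beat 0 (L): throw ball1 h=7 -> lands@7:R; in-air after throw: [b1@7:R]
Beat 1 (R): throw ball2 h=5 -> lands@6:L; in-air after throw: [b2@6:L b1@7:R]
Beat 2 (L): throw ball3 h=7 -> lands@9:R; in-air after throw: [b2@6:L b1@7:R b3@9:R]
Beat 3 (R): throw ball4 h=5 -> lands@8:L; in-air after throw: [b2@6:L b1@7:R b4@8:L b3@9:R]
Beat 4 (L): throw ball5 h=1 -> lands@5:R; in-air after throw: [b5@5:R b2@6:L b1@7:R b4@8:L b3@9:R]
Beat 5 (R): throw ball5 h=7 -> lands@12:L; in-air after throw: [b2@6:L b1@7:R b4@8:L b3@9:R b5@12:L]
Beat 6 (L): throw ball2 h=5 -> lands@11:R; in-air after throw: [b1@7:R b4@8:L b3@9:R b2@11:R b5@12:L]
Beat 7 (R): throw ball1 h=7 -> lands@14:L; in-air after throw: [b4@8:L b3@9:R b2@11:R b5@12:L b1@14:L]
Beat 8 (L): throw ball4 h=5 -> lands@13:R; in-air after throw: [b3@9:R b2@11:R b5@12:L b4@13:R b1@14:L]
Beat 9 (R): throw ball3 h=1 -> lands@10:L; in-air after throw: [b3@10:L b2@11:R b5@12:L b4@13:R b1@14:L]
Beat 10 (L): throw ball3 h=7 -> lands@17:R; in-air after throw: [b2@11:R b5@12:L b4@13:R b1@14:L b3@17:R]
Ball 3: thrown@2 h=7 -> first land @9; rethrown@9 h=1 -> second land @10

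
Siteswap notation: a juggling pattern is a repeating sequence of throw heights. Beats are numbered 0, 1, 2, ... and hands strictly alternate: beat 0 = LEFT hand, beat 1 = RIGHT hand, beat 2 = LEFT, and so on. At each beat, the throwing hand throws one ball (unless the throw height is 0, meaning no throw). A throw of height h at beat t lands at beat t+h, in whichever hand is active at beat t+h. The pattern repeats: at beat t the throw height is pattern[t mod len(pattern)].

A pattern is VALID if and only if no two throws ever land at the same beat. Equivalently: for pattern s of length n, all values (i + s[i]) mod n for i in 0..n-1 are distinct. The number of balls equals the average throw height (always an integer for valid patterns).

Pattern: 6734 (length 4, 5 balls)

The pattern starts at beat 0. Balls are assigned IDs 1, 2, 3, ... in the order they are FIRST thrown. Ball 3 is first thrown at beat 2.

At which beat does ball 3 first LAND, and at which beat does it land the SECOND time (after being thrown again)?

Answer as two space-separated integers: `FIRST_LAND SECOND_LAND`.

Answer: 5 12

Derivation:
Beat 0 (L): throw ball1 h=6 -> lands@6:L; in-air after throw: [b1@6:L]
Beat 1 (R): throw ball2 h=7 -> lands@8:L; in-air after throw: [b1@6:L b2@8:L]
Beat 2 (L): throw ball3 h=3 -> lands@5:R; in-air after throw: [b3@5:R b1@6:L b2@8:L]
Beat 3 (R): throw ball4 h=4 -> lands@7:R; in-air after throw: [b3@5:R b1@6:L b4@7:R b2@8:L]
Beat 4 (L): throw ball5 h=6 -> lands@10:L; in-air after throw: [b3@5:R b1@6:L b4@7:R b2@8:L b5@10:L]
Beat 5 (R): throw ball3 h=7 -> lands@12:L; in-air after throw: [b1@6:L b4@7:R b2@8:L b5@10:L b3@12:L]
Beat 6 (L): throw ball1 h=3 -> lands@9:R; in-air after throw: [b4@7:R b2@8:L b1@9:R b5@10:L b3@12:L]
Beat 7 (R): throw ball4 h=4 -> lands@11:R; in-air after throw: [b2@8:L b1@9:R b5@10:L b4@11:R b3@12:L]
Beat 8 (L): throw ball2 h=6 -> lands@14:L; in-air after throw: [b1@9:R b5@10:L b4@11:R b3@12:L b2@14:L]
Beat 9 (R): throw ball1 h=7 -> lands@16:L; in-air after throw: [b5@10:L b4@11:R b3@12:L b2@14:L b1@16:L]
Beat 10 (L): throw ball5 h=3 -> lands@13:R; in-air after throw: [b4@11:R b3@12:L b5@13:R b2@14:L b1@16:L]
Beat 11 (R): throw ball4 h=4 -> lands@15:R; in-air after throw: [b3@12:L b5@13:R b2@14:L b4@15:R b1@16:L]
Beat 12 (L): throw ball3 h=6 -> lands@18:L; in-air after throw: [b5@13:R b2@14:L b4@15:R b1@16:L b3@18:L]
Ball 3: thrown@2 h=3 -> first land @5; rethrown@5 h=7 -> second land @12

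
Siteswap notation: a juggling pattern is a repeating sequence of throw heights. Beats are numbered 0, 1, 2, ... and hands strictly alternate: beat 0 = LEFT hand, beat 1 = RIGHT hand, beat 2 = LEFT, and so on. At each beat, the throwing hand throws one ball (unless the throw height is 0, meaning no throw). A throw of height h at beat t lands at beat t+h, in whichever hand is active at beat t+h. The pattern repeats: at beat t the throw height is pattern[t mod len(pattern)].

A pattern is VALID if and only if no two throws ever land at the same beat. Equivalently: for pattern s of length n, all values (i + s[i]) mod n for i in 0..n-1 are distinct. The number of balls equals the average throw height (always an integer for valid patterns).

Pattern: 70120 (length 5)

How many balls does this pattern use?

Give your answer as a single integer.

Answer: 2

Derivation:
Pattern = [7, 0, 1, 2, 0], length n = 5
  position 0: throw height = 7, running sum = 7
  position 1: throw height = 0, running sum = 7
  position 2: throw height = 1, running sum = 8
  position 3: throw height = 2, running sum = 10
  position 4: throw height = 0, running sum = 10
Total sum = 10; balls = sum / n = 10 / 5 = 2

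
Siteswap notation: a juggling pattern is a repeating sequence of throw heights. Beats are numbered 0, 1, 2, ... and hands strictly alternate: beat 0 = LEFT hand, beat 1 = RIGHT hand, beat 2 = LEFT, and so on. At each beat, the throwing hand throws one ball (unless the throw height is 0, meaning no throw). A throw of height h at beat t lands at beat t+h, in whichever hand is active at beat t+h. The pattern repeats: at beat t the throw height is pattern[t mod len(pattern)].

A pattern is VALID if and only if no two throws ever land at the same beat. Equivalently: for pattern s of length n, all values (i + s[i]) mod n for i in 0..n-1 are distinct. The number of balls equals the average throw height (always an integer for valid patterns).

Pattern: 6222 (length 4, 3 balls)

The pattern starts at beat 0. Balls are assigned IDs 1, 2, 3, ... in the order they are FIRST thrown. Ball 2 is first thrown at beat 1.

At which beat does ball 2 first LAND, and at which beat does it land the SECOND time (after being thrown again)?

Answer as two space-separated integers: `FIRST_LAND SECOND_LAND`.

Answer: 3 5

Derivation:
Beat 0 (L): throw ball1 h=6 -> lands@6:L; in-air after throw: [b1@6:L]
Beat 1 (R): throw ball2 h=2 -> lands@3:R; in-air after throw: [b2@3:R b1@6:L]
Beat 2 (L): throw ball3 h=2 -> lands@4:L; in-air after throw: [b2@3:R b3@4:L b1@6:L]
Beat 3 (R): throw ball2 h=2 -> lands@5:R; in-air after throw: [b3@4:L b2@5:R b1@6:L]
Beat 4 (L): throw ball3 h=6 -> lands@10:L; in-air after throw: [b2@5:R b1@6:L b3@10:L]
Beat 5 (R): throw ball2 h=2 -> lands@7:R; in-air after throw: [b1@6:L b2@7:R b3@10:L]
Ball 2: thrown@1 h=2 -> first land @3; rethrown@3 h=2 -> second land @5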